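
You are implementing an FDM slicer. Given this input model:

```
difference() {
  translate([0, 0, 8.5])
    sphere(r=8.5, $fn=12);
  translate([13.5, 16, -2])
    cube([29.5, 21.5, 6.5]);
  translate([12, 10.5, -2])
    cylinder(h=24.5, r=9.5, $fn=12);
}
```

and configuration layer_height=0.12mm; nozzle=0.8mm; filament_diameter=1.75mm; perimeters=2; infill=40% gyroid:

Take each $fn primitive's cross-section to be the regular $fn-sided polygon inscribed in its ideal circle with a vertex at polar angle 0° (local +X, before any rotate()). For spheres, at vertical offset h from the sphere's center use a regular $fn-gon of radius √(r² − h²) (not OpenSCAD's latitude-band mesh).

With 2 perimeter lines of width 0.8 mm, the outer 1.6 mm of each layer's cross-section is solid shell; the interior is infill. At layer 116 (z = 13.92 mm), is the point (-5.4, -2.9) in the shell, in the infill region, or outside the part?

shell

At z = 13.92 mm: the r=8.5 sphere slices to a regular 12-gon of circumradius 6.548 (√(r²−h²) with h=5.42 from center); the cube at (13.5, 16) is absent (z outside [-2, 4.5]); the r=9.5 cylinder at (12, 10.5) contributes a regular 12-gon of circumradius 9.5; Subtracting the remaining from the first: starting from the r=8.5 sphere, the r=9.5 cylinder at (12, 10.5) misses the remaining region (no effect) — 1 connected region. Overall, the cross-section is a single solid region. The nearest boundary edge runs (-5.67, -3.27)→(-6.55, 0.00); distance from the point to it = 0.36 mm. The point is inside the cross-section, 0.36 mm from the nearest boundary — within the 1.6 mm shell band (2 × 0.8).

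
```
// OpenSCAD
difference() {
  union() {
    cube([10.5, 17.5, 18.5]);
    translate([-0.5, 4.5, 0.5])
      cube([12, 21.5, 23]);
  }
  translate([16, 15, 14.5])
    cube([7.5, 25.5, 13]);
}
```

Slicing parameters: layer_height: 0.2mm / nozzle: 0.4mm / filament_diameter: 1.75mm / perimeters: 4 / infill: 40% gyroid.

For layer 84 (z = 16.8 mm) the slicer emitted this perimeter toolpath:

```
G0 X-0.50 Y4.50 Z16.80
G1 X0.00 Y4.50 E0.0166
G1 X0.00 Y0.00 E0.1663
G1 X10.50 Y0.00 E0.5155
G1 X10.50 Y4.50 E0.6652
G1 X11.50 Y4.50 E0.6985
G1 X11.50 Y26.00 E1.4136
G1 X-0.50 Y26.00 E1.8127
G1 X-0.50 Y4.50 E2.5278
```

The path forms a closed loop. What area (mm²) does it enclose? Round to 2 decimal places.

Apply the shoelace formula to the sequence of (X, Y) vertices; enclosed area = 305.25 mm².

305.25 mm²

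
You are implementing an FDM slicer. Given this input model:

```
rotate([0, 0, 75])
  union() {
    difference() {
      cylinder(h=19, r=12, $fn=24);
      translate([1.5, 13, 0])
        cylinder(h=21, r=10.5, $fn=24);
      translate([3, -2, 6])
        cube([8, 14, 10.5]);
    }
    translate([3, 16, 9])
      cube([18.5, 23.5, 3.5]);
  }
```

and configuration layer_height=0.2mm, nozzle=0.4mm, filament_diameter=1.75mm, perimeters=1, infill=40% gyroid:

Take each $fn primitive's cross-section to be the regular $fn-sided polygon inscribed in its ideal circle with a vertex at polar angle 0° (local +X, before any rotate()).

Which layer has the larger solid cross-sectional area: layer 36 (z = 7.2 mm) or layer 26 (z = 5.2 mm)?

Layer 36 (z = 7.2): the cylinder: section is a regular 24-gon, circumradius r=12 (area = (24/2)·12.000²·sin(360°/24) = 447.24 mm²); the cylinder at (1.5, 13): section is a regular 24-gon, circumradius r=10.5 (area = (24/2)·10.500²·sin(360°/24) = 342.42 mm²); the cube at (3, -2) (footprint 8×14) is included at this height (area 112.00 mm²); Subtracting the remaining from the first: starting from the r=12 cylinder (447.24 mm²), the r=10.5 cylinder at (1.5, 13) partially overlaps it — only the 117.47 mm² overlap (of its 342.42 mm²) is removed, clipping the outline; the 8×14 cube at (3, -2) partially overlaps it — only the 50.62 mm² overlap (of its 112.00 mm²) is removed, clipping the outline — area = 279.15 mm²; the cube at (3, 16) is absent (z outside [9, 12.5]); Taking the union: only the result so far is present, so the union is just that shape — area = 279.15 mm²; (whole slice rotated 75° about Z — lengths, areas and connectivity unchanged). So its area = 279.15 mm². Layer 26 (z = 5.2): the r=12 cylinder gives a regular 24-gon of circumradius 12 (constant along its height) (area = (24/2)·12.000²·sin(360°/24) = 447.24 mm²); the r=10.5 cylinder at (1.5, 13) gives a regular 24-gon of circumradius 10.5 (constant along its height) (area = (24/2)·10.500²·sin(360°/24) = 342.42 mm²); the cube at (3, -2) is not intersected at this z (z outside [6, 16.5]); After the difference (first − rest): starting from the r=12 cylinder (447.24 mm²), the r=10.5 cylinder at (1.5, 13) partially overlaps it — only the 117.47 mm² overlap (of its 342.42 mm²) is removed, clipping the outline — area = 329.77 mm²; the cube at (3, 16) does not reach this height (z outside [9, 12.5]); Combining (union): only that combined region is present, so the union is just that shape — area = 329.77 mm²; (whole slice rotated 75° about Z — lengths, areas and connectivity unchanged). So its area = 329.77 mm². Layer 26 is larger (329.77 vs 279.15 mm²).

layer 26 (z = 5.2 mm)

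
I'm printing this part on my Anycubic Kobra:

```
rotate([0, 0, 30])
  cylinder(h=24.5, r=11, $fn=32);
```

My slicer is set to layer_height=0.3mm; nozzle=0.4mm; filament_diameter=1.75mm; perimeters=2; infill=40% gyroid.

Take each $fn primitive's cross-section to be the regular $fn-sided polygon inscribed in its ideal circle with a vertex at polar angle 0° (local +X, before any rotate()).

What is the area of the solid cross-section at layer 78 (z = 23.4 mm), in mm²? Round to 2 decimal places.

377.69 mm²

At z = 23.4 mm: the r=11 cylinder gives a regular 32-gon of circumradius 11 (constant along its height) (area = (32/2)·11.000²·sin(360°/32) = 377.69 mm²); (rotated 30° about Z; rotation is an isometry so areas/perimeters/island counts are preserved). Overall, the cross-section is a single solid region. Net area = 377.69 mm².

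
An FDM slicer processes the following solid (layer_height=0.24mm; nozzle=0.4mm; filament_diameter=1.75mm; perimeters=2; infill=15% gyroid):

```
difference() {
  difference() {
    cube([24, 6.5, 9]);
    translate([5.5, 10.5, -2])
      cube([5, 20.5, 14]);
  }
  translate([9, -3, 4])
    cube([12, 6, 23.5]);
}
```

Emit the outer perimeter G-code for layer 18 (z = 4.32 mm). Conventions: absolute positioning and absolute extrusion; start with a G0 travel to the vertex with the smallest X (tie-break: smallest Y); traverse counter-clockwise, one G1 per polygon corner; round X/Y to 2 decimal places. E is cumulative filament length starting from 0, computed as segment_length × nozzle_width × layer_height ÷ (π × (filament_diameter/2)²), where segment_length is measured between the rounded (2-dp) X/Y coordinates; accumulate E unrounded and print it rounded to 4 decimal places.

At z = 4.32 mm: the 24×6.5 cube contributes its full rectangle; the cube at (5.5, 10.5) (footprint 5×20.5) is included at this height; After the difference (first − rest): starting from the 24×6.5 cube, the 5×20.5 cube at (5.5, 10.5) misses the remaining region (no effect) — 1 connected region; the cube at (9, -3) (footprint 12×6) is included at this height; After the difference (first − rest): starting from the result so far, the 12×6 cube at (9, -3) partially overlaps it — only the 36.00 mm² overlap (of its 72.00 mm²) is removed, clipping the outline — 1 connected region. The outline is a single polygon with 8 vertices. Extrusion per mm of travel: 0.4 × 0.24 / (π × 0.875²) = 0.039912. Accumulating E over each segment gives final E = 2.6741.

G0 X0.00 Y0.00 Z4.32
G1 X9.00 Y0.00 E0.3592
G1 X9.00 Y3.00 E0.4789
G1 X21.00 Y3.00 E0.9579
G1 X21.00 Y0.00 E1.0776
G1 X24.00 Y0.00 E1.1974
G1 X24.00 Y6.50 E1.4568
G1 X0.00 Y6.50 E2.4147
G1 X0.00 Y0.00 E2.6741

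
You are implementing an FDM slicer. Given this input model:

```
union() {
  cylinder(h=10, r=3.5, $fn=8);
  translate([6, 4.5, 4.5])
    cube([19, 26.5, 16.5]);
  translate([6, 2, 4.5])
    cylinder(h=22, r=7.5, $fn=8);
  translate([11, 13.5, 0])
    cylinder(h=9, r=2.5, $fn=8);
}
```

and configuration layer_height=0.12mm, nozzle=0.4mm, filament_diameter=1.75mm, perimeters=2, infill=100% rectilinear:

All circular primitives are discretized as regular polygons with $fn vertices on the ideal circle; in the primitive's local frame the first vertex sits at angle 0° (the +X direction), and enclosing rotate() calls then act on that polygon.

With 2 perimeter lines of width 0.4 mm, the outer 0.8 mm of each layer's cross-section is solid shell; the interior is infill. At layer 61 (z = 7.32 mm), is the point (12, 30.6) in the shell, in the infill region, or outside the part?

shell

At z = 7.32 mm: the r=3.5 cylinder gives a regular 8-gon of circumradius 3.5 (constant along its height); the cube at (6, 4.5) (footprint 19×26.5) is included at this height; the cylinder at (6, 2): section is a regular 8-gon, circumradius r=7.5; the cylinder at (11, 13.5): section is a regular 8-gon, circumradius r=2.5; Combining (union): the regions partially overlap (shared area 61.00 mm²), so overlapping operands fuse into one piece — 1 connected region. Overall, the cross-section is a single solid region. The nearest boundary edge runs (6.00, 31.00)→(25.00, 31.00); distance from the point to it = 0.40 mm. The point is inside the cross-section, 0.40 mm from the nearest boundary — within the 0.8 mm shell band (2 × 0.4).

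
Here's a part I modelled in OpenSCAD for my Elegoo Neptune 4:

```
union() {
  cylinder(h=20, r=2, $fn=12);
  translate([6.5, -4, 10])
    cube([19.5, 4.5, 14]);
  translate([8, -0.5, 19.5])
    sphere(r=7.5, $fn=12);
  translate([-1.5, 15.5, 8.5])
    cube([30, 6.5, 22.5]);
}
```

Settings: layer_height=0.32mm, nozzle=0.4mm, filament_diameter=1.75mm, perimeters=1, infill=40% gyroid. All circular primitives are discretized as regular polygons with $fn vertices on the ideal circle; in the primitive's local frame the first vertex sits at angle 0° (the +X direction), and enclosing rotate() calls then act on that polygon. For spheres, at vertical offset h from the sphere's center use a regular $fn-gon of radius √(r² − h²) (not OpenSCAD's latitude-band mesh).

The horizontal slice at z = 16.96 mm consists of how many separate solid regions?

At z = 16.96 mm: the r=2 cylinder gives a regular 12-gon of circumradius 2 (constant along its height); the 19.5×4.5 cube at (6.5, -4) contributes its full rectangle; the sphere at (8, -0.5): section is a regular 12-gon, circumradius = √(r²−h²) = √(7.5²−2.54²) = 7.057; the cube at (-1.5, 15.5) (footprint 30×6.5) is included at this height; Taking the union: the regions partially overlap (shared area 38.47 mm²), so overlapping operands fuse into one piece — 2 connected regions. The result has 2 disconnected regions.

2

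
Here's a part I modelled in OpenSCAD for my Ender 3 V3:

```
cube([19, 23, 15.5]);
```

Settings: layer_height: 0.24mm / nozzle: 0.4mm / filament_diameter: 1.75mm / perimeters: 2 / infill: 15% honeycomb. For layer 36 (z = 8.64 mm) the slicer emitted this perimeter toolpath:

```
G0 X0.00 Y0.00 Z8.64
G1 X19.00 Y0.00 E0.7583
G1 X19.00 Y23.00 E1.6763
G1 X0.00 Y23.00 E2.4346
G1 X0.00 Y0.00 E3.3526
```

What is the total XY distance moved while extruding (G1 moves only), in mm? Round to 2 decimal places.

84.00 mm

Sum the Euclidean lengths of each G1 segment: total = 84.00 mm.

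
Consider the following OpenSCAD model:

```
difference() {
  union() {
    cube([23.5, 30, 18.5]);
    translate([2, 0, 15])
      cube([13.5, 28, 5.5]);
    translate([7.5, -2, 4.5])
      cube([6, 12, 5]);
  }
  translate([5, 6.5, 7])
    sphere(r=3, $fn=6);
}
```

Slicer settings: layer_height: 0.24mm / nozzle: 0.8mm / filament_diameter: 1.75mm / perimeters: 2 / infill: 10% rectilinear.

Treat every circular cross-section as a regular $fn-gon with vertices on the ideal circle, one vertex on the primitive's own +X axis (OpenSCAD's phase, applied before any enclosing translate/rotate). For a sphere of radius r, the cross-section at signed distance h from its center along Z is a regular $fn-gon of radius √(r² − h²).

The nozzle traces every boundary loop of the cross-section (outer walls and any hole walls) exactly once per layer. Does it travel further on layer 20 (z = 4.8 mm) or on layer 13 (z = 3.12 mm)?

Layer 20 (z = 4.8): the cube is present — its section is the full 23.5×30 rectangle (perimeter 107.00 mm); the cube at (2, 0) is not intersected at this z (z outside [15, 20.5]); the 6×12 cube at (7.5, -2) contributes its full rectangle (perimeter 36.00 mm); Taking the union: the regions partially overlap (shared area 60.00 mm²), so the edge portions inside another operand are dropped and the merged outline is re-measured after clipping — boundary = 111.00 mm; the r=3 sphere at (5, 6.5) slices to a regular 6-gon of circumradius 2.040 (√(r²−h²) with h=2.2 from center) (perimeter = 2·6·2.040·sin(180°/6) = 12.24 mm); Taking the first minus the rest: starting from the result so far, the r=3 sphere at (5, 6.5) lies wholly inside it (removes its full 10.81 mm² and its 12.24 mm outline becomes a hole wall) — boundary (outer + 1 inner loop) = 123.24 mm. So its perimeter = 123.24 mm. Layer 13 (z = 3.12): the cube is present — its section is the full 23.5×30 rectangle (perimeter 107.00 mm); the cube at (2, 0) does not reach this height (z outside [15, 20.5]); the cube at (7.5, -2) is absent (z outside [4.5, 9.5]); Taking the union: only the 23.5×30 cube is present, so the union is just that shape — boundary = 107.00 mm; the sphere at (5, 6.5) is not intersected at this z (|z−center|=3.880 > r=3); Subtracting the remaining from the first: none of the subtracted shapes is present at this height, so that combined region is unchanged — boundary = 107.00 mm. So its perimeter = 107.00 mm. Layer 20 is larger (123.24 vs 107.00 mm).

layer 20 (z = 4.8 mm)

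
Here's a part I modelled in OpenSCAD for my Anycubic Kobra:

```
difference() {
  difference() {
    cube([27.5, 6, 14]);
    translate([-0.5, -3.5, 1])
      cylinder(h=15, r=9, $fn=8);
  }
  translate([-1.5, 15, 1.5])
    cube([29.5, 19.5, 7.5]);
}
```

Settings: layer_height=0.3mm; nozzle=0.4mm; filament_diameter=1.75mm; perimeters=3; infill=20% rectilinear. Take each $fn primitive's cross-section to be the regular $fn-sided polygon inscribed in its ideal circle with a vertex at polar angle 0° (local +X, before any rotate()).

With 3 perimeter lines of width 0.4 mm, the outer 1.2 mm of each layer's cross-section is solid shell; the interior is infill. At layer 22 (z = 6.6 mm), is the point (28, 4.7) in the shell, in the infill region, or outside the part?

outside

At z = 6.6 mm: the cube is present — its section is the full 27.5×6 rectangle; the r=9 cylinder at (-0.5, -3.5) gives a regular 8-gon of circumradius 9 (constant along its height); Taking the first minus the rest: starting from the 27.5×6 cube, the r=9 cylinder at (-0.5, -3.5) partially overlaps it — only the 25.61 mm² overlap (of its 229.10 mm²) is removed, clipping the outline — 1 connected region; the cube at (-1.5, 15) is present — its section is the full 29.5×19.5 rectangle; Taking the first minus the rest: starting from the result so far, the 29.5×19.5 cube at (-1.5, 15) misses the remaining region (no effect) — 1 connected region. Overall, the cross-section is a single solid region. The nearest boundary edge runs (27.50, 6.00)→(27.50, 0.00); distance from the point to it = 0.50 mm. The point is not inside any of the regions above, so it lies outside the cross-section (0.50 mm from the nearest boundary).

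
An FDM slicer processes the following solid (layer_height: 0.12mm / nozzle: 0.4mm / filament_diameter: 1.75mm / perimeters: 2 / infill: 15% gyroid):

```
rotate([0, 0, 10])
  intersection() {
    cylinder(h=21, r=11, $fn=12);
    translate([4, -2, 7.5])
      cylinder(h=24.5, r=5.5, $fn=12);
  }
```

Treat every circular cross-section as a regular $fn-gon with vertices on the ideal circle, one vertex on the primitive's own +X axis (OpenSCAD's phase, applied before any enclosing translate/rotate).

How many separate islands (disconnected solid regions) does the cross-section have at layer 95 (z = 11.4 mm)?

1

At z = 11.4 mm: the r=11 cylinder gives a regular 12-gon of circumradius 11 (constant along its height); the r=5.5 cylinder at (4, -2) gives a regular 12-gon of circumradius 5.5 (constant along its height); Taking the intersection: the r=5.5 cylinder at (4, -2) lies inside the r=11 cylinder, so the common part is the r=5.5 cylinder at (4, -2) itself — 1 connected region; (rotated 10° about Z; rotation is an isometry so areas/perimeters/island counts are preserved). Overall, the cross-section is a single solid region. Island count = 1.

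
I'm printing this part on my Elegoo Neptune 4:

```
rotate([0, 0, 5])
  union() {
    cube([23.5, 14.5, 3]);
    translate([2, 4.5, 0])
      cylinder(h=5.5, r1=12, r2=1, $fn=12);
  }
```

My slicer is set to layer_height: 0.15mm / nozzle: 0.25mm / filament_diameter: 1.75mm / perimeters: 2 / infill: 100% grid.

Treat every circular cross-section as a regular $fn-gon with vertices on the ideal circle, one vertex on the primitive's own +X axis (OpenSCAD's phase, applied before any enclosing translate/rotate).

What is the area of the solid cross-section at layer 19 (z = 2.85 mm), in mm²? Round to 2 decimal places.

384.02 mm²

At z = 2.85 mm: the 23.5×14.5 cube contributes its full rectangle (area 340.75 mm²); the cone at (2, 4.5): at t=0.518 of its height the radius interpolates to r₁+(r₂−r₁)t = 6.300, giving a regular 12-gon of that circumradius (area = (12/2)·6.300²·sin(360°/12) = 119.07 mm²); Merging all regions: the regions partially overlap — summed areas 459.82 mm² minus the doubly-counted overlap 75.80 mm² gives 384.02 mm² — area = 384.02 mm²; (whole slice rotated 5° about Z — lengths, areas and connectivity unchanged). Overall, the cross-section is a single solid region. Net area = 384.02 mm².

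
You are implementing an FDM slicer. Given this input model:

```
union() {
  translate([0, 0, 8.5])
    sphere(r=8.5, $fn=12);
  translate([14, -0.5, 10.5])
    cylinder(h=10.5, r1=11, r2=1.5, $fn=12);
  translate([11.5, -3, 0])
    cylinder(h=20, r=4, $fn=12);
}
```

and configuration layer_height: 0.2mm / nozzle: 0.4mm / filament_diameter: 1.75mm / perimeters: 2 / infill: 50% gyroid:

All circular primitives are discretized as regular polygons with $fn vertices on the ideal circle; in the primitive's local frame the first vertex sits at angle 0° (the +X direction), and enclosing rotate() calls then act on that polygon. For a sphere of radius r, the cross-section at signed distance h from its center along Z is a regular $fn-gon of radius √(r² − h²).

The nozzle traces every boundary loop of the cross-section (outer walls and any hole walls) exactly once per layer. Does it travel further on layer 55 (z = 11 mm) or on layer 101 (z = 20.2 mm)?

layer 55 (z = 11 mm)

Layer 55 (z = 11): the sphere: section is a regular 12-gon, circumradius = √(r²−h²) = √(8.5²−2.5²) = 8.124 (perimeter = 2·12·8.124·sin(180°/12) = 50.46 mm); the cone at (14, -0.5) (r1=11→r2=1.5) has section circumradius 10.548 here — a regular 12-gon (perimeter = 2·12·10.548·sin(180°/12) = 65.52 mm); the cylinder at (11.5, -3): section is a regular 12-gon, circumradius r=4 (perimeter = 2·12·4.000·sin(180°/12) = 24.85 mm); Merging all regions: the regions partially overlap (shared area 81.63 mm²), so the edge portions inside another operand are dropped and the merged outline is re-measured after clipping — boundary = 90.51 mm. So its perimeter = 90.51 mm. Layer 101 (z = 20.2): the sphere does not reach this height (|z−center|=11.700 > r=8.5); the cone at (14, -0.5): at t=0.924 of its height the radius interpolates to r₁+(r₂−r₁)t = 2.224, giving a regular 12-gon of that circumradius (perimeter = 2·12·2.224·sin(180°/12) = 13.81 mm); the cylinder at (11.5, -3) does not reach this height (z outside [0, 20]); Combining (union): only the cone at (14, -0.5) is present, so the union is just that shape — boundary = 13.81 mm. So its perimeter = 13.81 mm. Layer 55 is larger (90.51 vs 13.81 mm).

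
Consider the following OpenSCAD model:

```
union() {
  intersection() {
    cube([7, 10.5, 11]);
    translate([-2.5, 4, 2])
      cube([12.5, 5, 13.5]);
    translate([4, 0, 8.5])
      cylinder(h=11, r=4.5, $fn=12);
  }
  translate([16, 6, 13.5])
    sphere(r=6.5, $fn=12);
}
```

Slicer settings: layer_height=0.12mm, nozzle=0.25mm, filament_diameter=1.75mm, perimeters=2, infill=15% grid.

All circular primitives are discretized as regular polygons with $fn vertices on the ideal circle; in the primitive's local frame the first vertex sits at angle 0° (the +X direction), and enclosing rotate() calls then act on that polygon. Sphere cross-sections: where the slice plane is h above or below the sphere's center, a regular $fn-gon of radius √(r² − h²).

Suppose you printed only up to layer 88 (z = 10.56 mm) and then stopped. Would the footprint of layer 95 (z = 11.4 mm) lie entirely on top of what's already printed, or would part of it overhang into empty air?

part overhangs

Compare the two slices. At z = 10.56: the 7×10.5 cube contributes its full rectangle (area 73.50 mm²); the cube at (-2.5, 4) is present — its section is the full 12.5×5 rectangle (area 62.50 mm²); the r=4.5 cylinder at (4, 0) gives a regular 12-gon of circumradius 4.5 (constant along its height) (area = (12/2)·4.500²·sin(360°/12) = 60.75 mm²); Taking the intersection: the 12.5×5 cube at (-2.5, 4) partially overlaps the 7×10.5 cube; clipping to the common part keeps 35.00 mm²; the r=4.5 cylinder at (4, 0) partially overlaps the running intersection; clipping to the common part keeps 0.93 mm² — area = 0.93 mm²; the r=6.5 sphere at (16, 6) slices to a regular 12-gon of circumradius 5.797 (√(r²−h²) with h=2.94 from center) (area = (12/2)·5.797²·sin(360°/12) = 100.82 mm²); Combining (union): the 2 present regions are separate (no shared area or edge), so areas and boundary lengths simply add and each stays a separate island — area = 101.75 mm². At z = 11.4: the cube does not reach this height (z outside [0, 11]); the 12.5×5 cube at (-2.5, 4) contributes its full rectangle (area 62.50 mm²); the r=4.5 cylinder at (4, 0) contributes a regular 12-gon of circumradius 4.5 (area = (12/2)·4.500²·sin(360°/12) = 60.75 mm²); Taking the intersection: at least one operand is absent at this height, so nothing remains; the r=6.5 sphere at (16, 6) contributes a regular 12-gon of circumradius √(6.5²−2.1²) = 6.151 (area = (12/2)·6.151²·sin(360°/12) = 113.52 mm²); Combining (union): only the r=6.5 sphere at (16, 6) is present, so the union is just that shape — area = 113.52 mm². Checking containment: at z = 11.4 the cross-section extends beyond the z = 10.56 cross-section by about 12.70 mm².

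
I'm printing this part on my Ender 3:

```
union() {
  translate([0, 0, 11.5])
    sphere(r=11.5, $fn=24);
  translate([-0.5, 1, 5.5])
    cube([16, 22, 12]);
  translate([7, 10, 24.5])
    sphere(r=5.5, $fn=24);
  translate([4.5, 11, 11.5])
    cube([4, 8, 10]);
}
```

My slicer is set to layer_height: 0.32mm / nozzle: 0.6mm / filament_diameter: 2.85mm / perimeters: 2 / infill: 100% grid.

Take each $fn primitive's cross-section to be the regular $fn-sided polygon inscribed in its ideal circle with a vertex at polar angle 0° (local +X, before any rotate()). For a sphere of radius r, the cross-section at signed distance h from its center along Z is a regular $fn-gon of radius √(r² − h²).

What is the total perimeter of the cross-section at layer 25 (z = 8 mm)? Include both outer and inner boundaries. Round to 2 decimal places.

106.77 mm

At z = 8 mm: the r=11.5 sphere slices to a regular 24-gon of circumradius 10.954 (√(r²−h²) with h=3.5 from center) (perimeter = 2·24·10.954·sin(180°/24) = 68.63 mm); the cube at (-0.5, 1) is present — its section is the full 16×22 rectangle (perimeter 76.00 mm); the sphere at (7, 10) does not reach this height (|z−center|=16.500 > r=5.5); the cube at (4.5, 11) is absent (z outside [11.5, 21.5]); Taking the union: the regions partially overlap (shared area 87.25 mm²), so the edge portions inside another operand are dropped and the merged outline is re-measured after clipping — boundary = 106.77 mm. Overall, the cross-section is a single solid region. Total boundary length (outer) = 106.77 mm.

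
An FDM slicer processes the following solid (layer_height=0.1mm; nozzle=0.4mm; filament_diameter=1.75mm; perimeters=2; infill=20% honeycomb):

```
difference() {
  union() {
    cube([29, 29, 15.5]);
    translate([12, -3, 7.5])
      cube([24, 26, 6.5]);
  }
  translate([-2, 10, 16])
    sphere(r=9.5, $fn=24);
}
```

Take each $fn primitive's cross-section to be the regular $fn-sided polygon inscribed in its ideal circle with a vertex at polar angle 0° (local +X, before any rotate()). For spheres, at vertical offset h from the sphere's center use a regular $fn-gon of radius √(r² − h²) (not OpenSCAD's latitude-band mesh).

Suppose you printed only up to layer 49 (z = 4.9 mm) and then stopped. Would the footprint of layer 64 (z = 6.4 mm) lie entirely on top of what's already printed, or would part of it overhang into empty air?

entirely on top

Compare the two slices. At z = 4.9: the cube (footprint 29×29) is included at this height (area 841.00 mm²); the cube at (12, -3) is not intersected at this z (z outside [7.5, 14]); Merging all regions: only the 29×29 cube is present, so the union is just that shape — area = 841.00 mm²; the sphere at (-2, 10) is not intersected at this z (|z−center|=11.100 > r=9.5); Subtracting the remaining from the first: none of the subtracted shapes is present at this height, so that combined region is unchanged — area = 841.00 mm². At z = 6.4: the 29×29 cube contributes its full rectangle (area 841.00 mm²); the cube at (12, -3) is not intersected at this z (z outside [7.5, 14]); Taking the union: only the 29×29 cube is present, so the union is just that shape — area = 841.00 mm²; the sphere at (-2, 10) is absent (|z−center|=9.600 > r=9.5); Taking the first minus the rest: none of the subtracted shapes is present at this height, so the result so far is unchanged — area = 841.00 mm². Checking containment: the cross-section at z = 6.4 is a subset of the cross-section at z = 4.9.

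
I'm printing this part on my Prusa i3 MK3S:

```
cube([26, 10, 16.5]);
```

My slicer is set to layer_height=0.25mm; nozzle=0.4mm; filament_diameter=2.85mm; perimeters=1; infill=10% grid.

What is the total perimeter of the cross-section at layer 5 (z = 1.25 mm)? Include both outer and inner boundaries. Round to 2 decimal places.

72.00 mm

At z = 1.25 mm: the 26×10 cube contributes its full rectangle (perimeter 72.00 mm). Overall, the cross-section is a single solid region. Total boundary length (outer) = 72.00 mm.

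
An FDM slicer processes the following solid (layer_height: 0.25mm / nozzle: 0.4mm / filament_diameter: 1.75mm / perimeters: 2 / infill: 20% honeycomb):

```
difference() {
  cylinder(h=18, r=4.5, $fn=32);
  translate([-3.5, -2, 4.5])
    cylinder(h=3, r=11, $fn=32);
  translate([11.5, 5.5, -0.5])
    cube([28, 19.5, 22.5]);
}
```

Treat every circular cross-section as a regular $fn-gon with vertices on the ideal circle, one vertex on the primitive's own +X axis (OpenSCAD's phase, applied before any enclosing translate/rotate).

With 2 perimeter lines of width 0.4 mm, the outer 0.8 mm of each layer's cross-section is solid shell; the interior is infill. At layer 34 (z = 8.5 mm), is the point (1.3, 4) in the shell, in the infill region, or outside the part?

At z = 8.5 mm: the cylinder: section is a regular 32-gon, circumradius r=4.5; the cylinder at (-3.5, -2) is not intersected at this z (z outside [4.5, 7.5]); the cube at (11.5, 5.5) (footprint 28×19.5) is included at this height; After the difference (first − rest): starting from the r=4.5 cylinder, the 28×19.5 cube at (11.5, 5.5) misses the remaining region (no effect) — 1 connected region. Overall, the cross-section is a single solid region. The nearest boundary edge runs (0.88, 4.41)→(1.72, 4.16); distance from the point to it = 0.27 mm. The point is inside the cross-section, 0.27 mm from the nearest boundary — within the 0.8 mm shell band (2 × 0.4).

shell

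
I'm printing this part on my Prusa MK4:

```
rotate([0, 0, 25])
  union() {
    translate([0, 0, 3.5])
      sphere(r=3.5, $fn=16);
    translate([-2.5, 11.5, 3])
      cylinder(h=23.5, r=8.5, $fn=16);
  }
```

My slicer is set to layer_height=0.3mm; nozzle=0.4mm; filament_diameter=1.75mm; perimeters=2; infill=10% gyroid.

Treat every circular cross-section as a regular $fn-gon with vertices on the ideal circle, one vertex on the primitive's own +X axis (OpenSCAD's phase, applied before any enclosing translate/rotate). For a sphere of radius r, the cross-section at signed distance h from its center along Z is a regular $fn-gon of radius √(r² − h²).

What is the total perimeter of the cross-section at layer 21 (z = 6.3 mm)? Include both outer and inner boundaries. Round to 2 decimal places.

At z = 6.3 mm: the r=3.5 sphere contributes a regular 16-gon of circumradius √(3.5²−2.8²) = 2.100 (perimeter = 2·16·2.100·sin(180°/16) = 13.11 mm); the r=8.5 cylinder at (-2.5, 11.5) contributes a regular 16-gon of circumradius 8.5 (perimeter = 2·16·8.500·sin(180°/16) = 53.06 mm); Taking the union: the 2 present regions are separate (no shared area or edge), so areas and boundary lengths simply add and each stays a separate island — boundary = 66.17 mm; (whole slice rotated 25° about Z — lengths, areas and connectivity unchanged). Overall, the cross-section has 2 separate islands. Total boundary length (outer) = 66.17 mm.

66.17 mm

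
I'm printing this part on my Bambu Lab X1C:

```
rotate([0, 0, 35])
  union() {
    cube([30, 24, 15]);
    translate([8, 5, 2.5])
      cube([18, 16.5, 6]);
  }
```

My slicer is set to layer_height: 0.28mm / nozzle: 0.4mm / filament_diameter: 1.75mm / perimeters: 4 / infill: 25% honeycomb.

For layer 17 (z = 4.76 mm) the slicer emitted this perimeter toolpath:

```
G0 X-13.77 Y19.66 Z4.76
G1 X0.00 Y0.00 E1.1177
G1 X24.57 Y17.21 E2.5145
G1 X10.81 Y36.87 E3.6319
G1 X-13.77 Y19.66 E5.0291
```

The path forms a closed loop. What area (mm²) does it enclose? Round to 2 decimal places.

Apply the shoelace formula to the sequence of (X, Y) vertices; enclosed area = 720.04 mm².

720.04 mm²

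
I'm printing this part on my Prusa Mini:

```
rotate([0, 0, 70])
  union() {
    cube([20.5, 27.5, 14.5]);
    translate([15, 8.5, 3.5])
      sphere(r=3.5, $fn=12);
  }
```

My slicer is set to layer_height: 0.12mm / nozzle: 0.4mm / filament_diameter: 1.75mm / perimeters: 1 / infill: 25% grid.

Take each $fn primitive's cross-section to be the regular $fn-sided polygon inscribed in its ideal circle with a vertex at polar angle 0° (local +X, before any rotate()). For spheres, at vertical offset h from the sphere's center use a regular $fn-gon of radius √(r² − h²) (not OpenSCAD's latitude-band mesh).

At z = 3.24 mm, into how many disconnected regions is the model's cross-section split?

1

At z = 3.24 mm: the cube (footprint 20.5×27.5) is included at this height; the r=3.5 sphere at (15, 8.5) slices to a regular 12-gon of circumradius 3.490 (√(r²−h²) with h=0.26 from center); Merging all regions: the r=3.5 sphere at (15, 8.5) lies entirely inside the 20.5×27.5 cube, so the union is just the 20.5×27.5 cube — 1 connected region; (rotated 70° about Z; rotation is an isometry so areas/perimeters/island counts are preserved). The result has 1 disconnected region.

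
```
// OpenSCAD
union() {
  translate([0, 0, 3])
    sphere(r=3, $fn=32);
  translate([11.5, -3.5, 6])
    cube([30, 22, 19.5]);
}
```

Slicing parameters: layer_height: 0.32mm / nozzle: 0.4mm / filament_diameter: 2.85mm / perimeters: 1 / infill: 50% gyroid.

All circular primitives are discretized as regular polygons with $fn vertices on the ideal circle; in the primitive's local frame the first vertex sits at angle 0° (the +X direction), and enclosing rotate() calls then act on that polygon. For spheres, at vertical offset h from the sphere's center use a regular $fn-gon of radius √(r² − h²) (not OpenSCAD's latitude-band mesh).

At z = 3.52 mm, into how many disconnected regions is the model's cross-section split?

1

At z = 3.52 mm: the r=3 sphere contributes a regular 32-gon of circumradius √(3²−0.52²) = 2.955; the cube at (11.5, -3.5) is not intersected at this z (z outside [6, 25.5]); Merging all regions: only the r=3 sphere is present, so the union is just that shape — 1 connected region. The result has 1 disconnected region.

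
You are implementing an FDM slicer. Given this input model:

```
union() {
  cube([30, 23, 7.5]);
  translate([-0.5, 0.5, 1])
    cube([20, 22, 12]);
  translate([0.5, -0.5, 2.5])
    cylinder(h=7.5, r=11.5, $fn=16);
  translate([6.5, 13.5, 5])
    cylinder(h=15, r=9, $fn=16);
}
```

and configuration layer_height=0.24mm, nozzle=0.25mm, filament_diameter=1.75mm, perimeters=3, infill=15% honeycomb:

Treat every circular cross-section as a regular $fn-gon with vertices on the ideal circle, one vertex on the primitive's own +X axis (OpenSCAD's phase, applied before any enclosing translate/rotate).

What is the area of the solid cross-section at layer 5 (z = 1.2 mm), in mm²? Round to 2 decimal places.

701.00 mm²

At z = 1.2 mm: the cube is present — its section is the full 30×23 rectangle (area 690.00 mm²); the cube at (-0.5, 0.5) (footprint 20×22) is included at this height (area 440.00 mm²); the cylinder at (0.5, -0.5) does not reach this height (z outside [2.5, 10]); the cylinder at (6.5, 13.5) does not reach this height (z outside [5, 20]); Merging all regions: the regions partially overlap — summed areas 1130.00 mm² minus the doubly-counted overlap 429.00 mm² gives 701.00 mm² — area = 701.00 mm². Overall, the cross-section is a single solid region. Net area = 701.00 mm².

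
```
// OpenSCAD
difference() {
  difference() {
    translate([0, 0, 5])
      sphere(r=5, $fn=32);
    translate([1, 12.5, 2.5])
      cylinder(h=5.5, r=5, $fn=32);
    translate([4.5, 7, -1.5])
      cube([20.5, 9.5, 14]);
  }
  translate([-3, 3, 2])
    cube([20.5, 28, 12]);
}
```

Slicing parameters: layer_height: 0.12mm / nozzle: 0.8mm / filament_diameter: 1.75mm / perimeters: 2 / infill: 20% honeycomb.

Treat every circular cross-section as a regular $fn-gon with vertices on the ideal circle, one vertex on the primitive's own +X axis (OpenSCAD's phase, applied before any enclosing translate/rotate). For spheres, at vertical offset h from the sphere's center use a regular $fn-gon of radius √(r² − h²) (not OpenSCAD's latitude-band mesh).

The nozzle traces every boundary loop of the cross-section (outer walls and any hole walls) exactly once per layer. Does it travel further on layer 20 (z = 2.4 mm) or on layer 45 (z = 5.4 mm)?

layer 45 (z = 5.4 mm)

Layer 20 (z = 2.4): the sphere: section is a regular 32-gon, circumradius = √(r²−h²) = √(5²−2.6²) = 4.271 (perimeter = 2·32·4.271·sin(180°/32) = 26.79 mm); the cylinder at (1, 12.5) does not reach this height (z outside [2.5, 8]); the cube at (4.5, 7) (footprint 20.5×9.5) is included at this height (perimeter 60.00 mm); Taking the first minus the rest: starting from the r=5 sphere, the 20.5×9.5 cube at (4.5, 7) misses the remaining region (no effect) — boundary = 26.79 mm; the cube at (-3, 3) is present — its section is the full 20.5×28 rectangle (perimeter 97.00 mm); Taking the first minus the rest: starting from the result so far, the 20.5×28 cube at (-3, 3) partially overlaps it — only the 5.23 mm² overlap (of its 574.00 mm²) is removed, clipping the outline — boundary = 26.17 mm. So its perimeter = 26.17 mm. Layer 45 (z = 5.4): the r=5 sphere slices to a regular 32-gon of circumradius 4.984 (√(r²−h²) with h=0.4 from center) (perimeter = 2·32·4.984·sin(180°/32) = 31.26 mm); the r=5 cylinder at (1, 12.5) gives a regular 32-gon of circumradius 5 (constant along its height) (perimeter = 2·32·5.000·sin(180°/32) = 31.37 mm); the cube at (4.5, 7) is present — its section is the full 20.5×9.5 rectangle (perimeter 60.00 mm); After the difference (first − rest): starting from the r=5 sphere, the r=5 cylinder at (1, 12.5) misses the remaining region (no effect); the 20.5×9.5 cube at (4.5, 7) misses the remaining region (no effect) — boundary = 31.26 mm; the 20.5×28 cube at (-3, 3) contributes its full rectangle (perimeter 97.00 mm); After the difference (first − rest): starting from that combined region, the 20.5×28 cube at (-3, 3) partially overlaps it — only the 10.38 mm² overlap (of its 574.00 mm²) is removed, clipping the outline — boundary = 31.36 mm. So its perimeter = 31.36 mm. Layer 45 is larger (31.36 vs 26.17 mm).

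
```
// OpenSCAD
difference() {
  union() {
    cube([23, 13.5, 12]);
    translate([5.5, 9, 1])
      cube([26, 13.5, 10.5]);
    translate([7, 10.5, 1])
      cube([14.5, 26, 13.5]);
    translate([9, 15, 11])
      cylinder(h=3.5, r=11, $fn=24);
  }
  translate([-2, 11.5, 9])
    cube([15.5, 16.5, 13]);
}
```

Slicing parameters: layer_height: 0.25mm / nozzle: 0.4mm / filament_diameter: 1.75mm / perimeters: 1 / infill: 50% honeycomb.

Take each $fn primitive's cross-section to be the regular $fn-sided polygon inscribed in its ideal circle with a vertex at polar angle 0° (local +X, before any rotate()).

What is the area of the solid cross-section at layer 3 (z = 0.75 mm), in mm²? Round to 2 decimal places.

At z = 0.75 mm: the cube is present — its section is the full 23×13.5 rectangle (area 310.50 mm²); the cube at (5.5, 9) does not reach this height (z outside [1, 11.5]); the cube at (7, 10.5) is not intersected at this z (z outside [1, 14.5]); the cylinder at (9, 15) is not intersected at this z (z outside [11, 14.5]); Combining (union): only the 23×13.5 cube is present, so the union is just that shape — area = 310.50 mm²; the cube at (-2, 11.5) does not reach this height (z outside [9, 22]); After the difference (first − rest): none of the subtracted shapes is present at this height, so the result so far is unchanged — area = 310.50 mm². Overall, the cross-section is a single solid region. Net area = 310.50 mm².

310.50 mm²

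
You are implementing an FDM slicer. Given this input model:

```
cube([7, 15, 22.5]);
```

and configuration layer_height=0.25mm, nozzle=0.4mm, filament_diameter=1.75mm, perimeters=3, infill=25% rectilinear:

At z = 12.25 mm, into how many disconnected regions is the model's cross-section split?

1

At z = 12.25 mm: the cube is present — its section is the full 7×15 rectangle. The result has 1 disconnected region.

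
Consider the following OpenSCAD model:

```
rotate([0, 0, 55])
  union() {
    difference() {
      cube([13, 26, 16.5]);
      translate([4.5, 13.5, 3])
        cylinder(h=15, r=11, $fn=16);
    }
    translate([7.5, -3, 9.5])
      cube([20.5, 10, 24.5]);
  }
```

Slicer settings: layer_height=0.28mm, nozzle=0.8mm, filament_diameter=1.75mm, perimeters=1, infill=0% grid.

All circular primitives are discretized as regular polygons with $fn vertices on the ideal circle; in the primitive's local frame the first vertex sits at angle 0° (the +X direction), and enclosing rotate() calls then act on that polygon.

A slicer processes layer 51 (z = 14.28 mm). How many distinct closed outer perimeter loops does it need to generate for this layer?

At z = 14.28 mm: the cube is present — its section is the full 13×26 rectangle; the cylinder at (4.5, 13.5): section is a regular 16-gon, circumradius r=11; Taking the first minus the rest: starting from the 13×26 cube, the r=11 cylinder at (4.5, 13.5) partially overlaps it — only the 258.49 mm² overlap (of its 370.44 mm²) is removed, clipping the outline — 2 connected regions; the cube at (7.5, -3) is present — its section is the full 20.5×10 rectangle; Taking the union: the regions partially overlap (shared area 24.58 mm²), so overlapping operands fuse into one piece — 2 connected regions; (rotated 55° about Z; rotation is an isometry so areas/perimeters/island counts are preserved). The result has 2 disconnected regions.

2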